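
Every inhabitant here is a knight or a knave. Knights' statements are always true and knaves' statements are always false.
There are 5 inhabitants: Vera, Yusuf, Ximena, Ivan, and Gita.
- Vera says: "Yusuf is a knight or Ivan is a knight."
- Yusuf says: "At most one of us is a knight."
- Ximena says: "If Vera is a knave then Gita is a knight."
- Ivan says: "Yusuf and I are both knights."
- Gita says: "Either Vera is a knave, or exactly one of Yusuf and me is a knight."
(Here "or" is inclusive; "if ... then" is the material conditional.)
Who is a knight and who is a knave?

Knights: Ximena and Gita. Knaves: Vera, Yusuf, and Ivan.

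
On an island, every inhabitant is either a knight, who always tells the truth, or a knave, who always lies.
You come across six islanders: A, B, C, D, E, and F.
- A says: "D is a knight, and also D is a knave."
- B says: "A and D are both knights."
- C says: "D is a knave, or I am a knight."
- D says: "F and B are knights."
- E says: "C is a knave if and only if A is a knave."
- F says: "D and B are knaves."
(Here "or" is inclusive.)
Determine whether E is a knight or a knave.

E is a knave.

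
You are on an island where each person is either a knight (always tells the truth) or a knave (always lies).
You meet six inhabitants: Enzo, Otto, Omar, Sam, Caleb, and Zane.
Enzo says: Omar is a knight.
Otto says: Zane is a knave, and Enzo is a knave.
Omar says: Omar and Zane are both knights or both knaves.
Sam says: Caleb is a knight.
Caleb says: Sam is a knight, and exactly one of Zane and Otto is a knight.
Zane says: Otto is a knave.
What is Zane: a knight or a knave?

Zane is a knight.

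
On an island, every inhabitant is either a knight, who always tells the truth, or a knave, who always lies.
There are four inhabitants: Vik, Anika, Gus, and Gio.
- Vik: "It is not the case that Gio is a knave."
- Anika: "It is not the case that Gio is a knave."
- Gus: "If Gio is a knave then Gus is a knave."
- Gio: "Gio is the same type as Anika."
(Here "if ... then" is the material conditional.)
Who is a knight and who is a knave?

Vik is a knight, Anika is a knight, Gus is a knight, and Gio is a knight.

Since Vik is a knight, "it is not the case that Gio is a knave" needs to be True, which holds.
Since Anika is a knight, "it is not the case that Gio is a knave" needs to be True, which holds.
As a knight, Gus's statement "if Gio is a knave then Gus is a knave" should be True; it is.
Gio is a knight, so "Gio is the same type as Anika" must be True — and it is.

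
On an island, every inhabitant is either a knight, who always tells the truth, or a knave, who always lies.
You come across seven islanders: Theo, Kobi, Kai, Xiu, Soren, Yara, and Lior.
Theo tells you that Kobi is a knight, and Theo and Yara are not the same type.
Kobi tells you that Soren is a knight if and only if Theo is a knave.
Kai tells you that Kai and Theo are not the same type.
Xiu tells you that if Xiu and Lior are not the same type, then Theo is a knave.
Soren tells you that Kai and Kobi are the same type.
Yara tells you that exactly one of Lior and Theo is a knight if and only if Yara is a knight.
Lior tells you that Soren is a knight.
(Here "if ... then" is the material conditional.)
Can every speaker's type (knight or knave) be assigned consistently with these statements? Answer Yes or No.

Yes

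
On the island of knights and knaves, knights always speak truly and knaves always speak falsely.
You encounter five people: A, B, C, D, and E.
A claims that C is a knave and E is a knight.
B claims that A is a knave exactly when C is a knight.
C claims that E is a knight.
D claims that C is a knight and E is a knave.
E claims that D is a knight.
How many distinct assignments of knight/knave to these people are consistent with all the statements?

1

Consistent assignments:
  A=knave, B=knave, C=knave, D=knave, E=knave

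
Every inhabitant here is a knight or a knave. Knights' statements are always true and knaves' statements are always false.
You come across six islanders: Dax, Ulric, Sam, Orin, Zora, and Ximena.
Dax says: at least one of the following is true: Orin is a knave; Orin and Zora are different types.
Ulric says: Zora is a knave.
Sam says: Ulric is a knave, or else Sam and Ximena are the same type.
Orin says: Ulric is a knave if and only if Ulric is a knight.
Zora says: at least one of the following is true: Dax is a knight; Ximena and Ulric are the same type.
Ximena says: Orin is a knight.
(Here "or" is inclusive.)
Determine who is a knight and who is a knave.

Dax (knight): "at least one of the following is true: Orin is a knave; Orin and Zora are different types" — True. ✓
Ulric (knave): "Zora is a knave" — false. ✓
Sam is a knight; "Ulric is a knave, or else Sam and Ximena are the same type" is True, as required.
Orin is a knave; "Ulric is a knave if and only if Ulric is a knight" is false, as required.
Since Zora is a knight, "at least one of the following is true: Dax is a knight; Ximena and Ulric are the same type" needs to be True, which holds.
As a knave, Ximena's statement "Orin is a knight" should be false; it is.

Dax is a knight, Ulric is a knave, Sam is a knight, Orin is a knave, Zora is a knight, and Ximena is a knave.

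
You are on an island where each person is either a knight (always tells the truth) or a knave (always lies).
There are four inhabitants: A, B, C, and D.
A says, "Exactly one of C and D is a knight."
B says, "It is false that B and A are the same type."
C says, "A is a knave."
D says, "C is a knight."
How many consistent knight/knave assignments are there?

2

Consistent assignments:
  A=knave, B=knight, C=knight, D=knight
  A=knave, B=knave, C=knight, D=knight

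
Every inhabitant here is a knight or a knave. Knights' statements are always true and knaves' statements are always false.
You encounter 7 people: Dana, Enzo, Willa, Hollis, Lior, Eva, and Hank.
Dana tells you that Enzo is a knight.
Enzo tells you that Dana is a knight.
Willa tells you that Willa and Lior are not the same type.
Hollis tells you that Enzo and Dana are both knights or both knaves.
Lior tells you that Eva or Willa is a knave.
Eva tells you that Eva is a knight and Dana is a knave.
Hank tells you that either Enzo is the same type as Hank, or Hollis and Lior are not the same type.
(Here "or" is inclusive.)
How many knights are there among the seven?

4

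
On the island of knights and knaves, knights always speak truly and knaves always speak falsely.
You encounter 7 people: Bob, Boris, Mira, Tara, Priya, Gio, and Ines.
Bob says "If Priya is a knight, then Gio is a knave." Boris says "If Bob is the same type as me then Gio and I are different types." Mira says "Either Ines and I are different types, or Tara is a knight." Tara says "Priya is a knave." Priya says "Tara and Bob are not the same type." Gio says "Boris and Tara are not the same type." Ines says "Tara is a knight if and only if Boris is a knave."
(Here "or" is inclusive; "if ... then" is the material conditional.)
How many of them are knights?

4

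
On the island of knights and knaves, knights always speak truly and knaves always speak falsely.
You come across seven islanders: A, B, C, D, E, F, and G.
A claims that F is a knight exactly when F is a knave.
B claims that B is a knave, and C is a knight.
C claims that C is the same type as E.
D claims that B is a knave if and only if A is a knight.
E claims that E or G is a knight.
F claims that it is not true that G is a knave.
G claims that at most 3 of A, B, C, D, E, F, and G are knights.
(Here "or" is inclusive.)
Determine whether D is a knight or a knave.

D is a knave.

Consistent assignments: {A=knave, B=knave, C=knave, D=knave, E=knight, F=knight, G=knight}
In every consistent assignment, D is a knave.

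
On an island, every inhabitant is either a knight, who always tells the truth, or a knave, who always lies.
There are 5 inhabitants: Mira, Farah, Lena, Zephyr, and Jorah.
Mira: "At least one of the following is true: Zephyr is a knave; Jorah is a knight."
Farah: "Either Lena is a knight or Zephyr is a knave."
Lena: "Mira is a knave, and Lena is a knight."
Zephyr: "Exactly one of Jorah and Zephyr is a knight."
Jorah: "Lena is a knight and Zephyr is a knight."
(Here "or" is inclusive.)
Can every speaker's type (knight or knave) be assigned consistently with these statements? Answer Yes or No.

Yes

One consistent assignment: Mira=knight, Farah=knight, Lena=knave, Zephyr=knave, Jorah=knave.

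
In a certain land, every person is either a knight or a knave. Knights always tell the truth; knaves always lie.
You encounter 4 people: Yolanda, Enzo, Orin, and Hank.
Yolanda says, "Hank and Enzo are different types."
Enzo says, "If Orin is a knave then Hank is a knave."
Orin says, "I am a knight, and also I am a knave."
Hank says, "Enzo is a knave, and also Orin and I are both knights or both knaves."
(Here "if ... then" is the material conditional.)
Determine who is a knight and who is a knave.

Suppose Yolanda is a knave. Then Yolanda's statement "Hank and Enzo are different types" would have to be false. Checking the 8 ways to assign the others, none is consistent with every speaker.
(For instance, with Enzo=knight, Orin=knave, Hank=knave, Yolanda's claim "Hank and Enzo are different types" comes out true where it would need to be false.)
So Yolanda must be a knight, making "Hank and Enzo are different types" true. Taking Yolanda=knight, Enzo=knight, Orin=knave, Hank=knave, each remaining statement checks out:
  Enzo (knight): "if Orin is a knave then Hank is a knave" — true. ✓
  Orin (knave): "I am a knight, and also I am a knave" — false. ✓
  Hank (knave): "Enzo is a knave, and also Orin and I are both knights or both knaves" — false. ✓
This is the unique consistent assignment.

Yolanda is a knight, Enzo is a knight, Orin is a knave, and Hank is a knave.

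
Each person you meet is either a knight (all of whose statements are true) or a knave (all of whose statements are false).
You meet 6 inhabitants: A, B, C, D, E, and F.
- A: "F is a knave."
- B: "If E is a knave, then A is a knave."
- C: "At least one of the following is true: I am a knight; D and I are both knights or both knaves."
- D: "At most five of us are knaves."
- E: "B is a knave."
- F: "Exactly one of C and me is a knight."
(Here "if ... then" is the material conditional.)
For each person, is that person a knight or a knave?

A is a knave, so "F is a knave" must be False — and it is.
B is a knight, and the claim "if E is a knave, then A is a knave" is indeed True.
Since C is a knave, "at least one of the following is true: I am a knight; D and I are both knights or both knaves" needs to be False, which holds.
D is a knight; "at most five of us are knaves" is True, as required.
E is a knave; "B is a knave" is False, as required.
F is a knight, and the claim "exactly one of C and me is a knight" is indeed True.

A is a knave, B is a knight, C is a knave, D is a knight, E is a knave, and F is a knight.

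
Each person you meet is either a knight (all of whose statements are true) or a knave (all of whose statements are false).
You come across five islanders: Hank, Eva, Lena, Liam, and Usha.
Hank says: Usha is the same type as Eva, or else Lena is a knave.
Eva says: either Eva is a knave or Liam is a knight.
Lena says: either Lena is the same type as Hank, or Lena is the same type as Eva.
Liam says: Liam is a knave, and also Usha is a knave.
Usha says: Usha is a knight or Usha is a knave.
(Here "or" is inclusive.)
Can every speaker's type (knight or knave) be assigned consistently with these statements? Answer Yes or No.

Checking all 32 assignments, each has at least one speaker whose statement's truth value contradicts their type.

No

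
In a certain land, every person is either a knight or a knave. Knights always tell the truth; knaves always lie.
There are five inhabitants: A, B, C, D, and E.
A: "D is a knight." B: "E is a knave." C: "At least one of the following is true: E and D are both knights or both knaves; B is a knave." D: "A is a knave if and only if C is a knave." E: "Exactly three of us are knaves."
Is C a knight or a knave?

Consistent assignments: {A=knave, B=knave, C=knight, D=knave, E=knight}
In every consistent assignment, C is a knight.

C is a knight.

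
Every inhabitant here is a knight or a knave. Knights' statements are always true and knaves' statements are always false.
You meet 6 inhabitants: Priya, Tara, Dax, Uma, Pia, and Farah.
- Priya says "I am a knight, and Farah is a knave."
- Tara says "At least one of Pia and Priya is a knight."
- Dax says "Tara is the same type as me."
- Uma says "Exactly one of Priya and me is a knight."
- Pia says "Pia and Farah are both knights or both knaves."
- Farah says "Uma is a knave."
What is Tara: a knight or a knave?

Tara is a knight.

Consistent assignments: {Priya=knave, Tara=knight, Dax=knight, Uma=knave, Pia=knight, Farah=knight}; {Priya=knave, Tara=knight, Dax=knave, Uma=knave, Pia=knight, Farah=knight}
In every consistent assignment, Tara is a knight.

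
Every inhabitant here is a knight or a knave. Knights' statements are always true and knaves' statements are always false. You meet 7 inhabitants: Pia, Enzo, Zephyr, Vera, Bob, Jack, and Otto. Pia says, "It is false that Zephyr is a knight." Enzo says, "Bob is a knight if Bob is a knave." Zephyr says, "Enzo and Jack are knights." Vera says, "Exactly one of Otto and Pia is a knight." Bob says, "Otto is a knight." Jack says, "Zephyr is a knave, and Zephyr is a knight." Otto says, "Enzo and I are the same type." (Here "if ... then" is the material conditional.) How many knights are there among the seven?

4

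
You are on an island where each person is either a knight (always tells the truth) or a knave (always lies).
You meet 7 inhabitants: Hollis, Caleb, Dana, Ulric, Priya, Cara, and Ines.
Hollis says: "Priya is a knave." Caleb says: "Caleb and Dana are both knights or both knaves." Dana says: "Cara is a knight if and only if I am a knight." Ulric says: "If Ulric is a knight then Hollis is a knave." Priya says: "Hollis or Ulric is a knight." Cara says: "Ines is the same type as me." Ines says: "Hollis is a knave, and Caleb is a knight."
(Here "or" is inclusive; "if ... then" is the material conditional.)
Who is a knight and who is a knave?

Hollis is a knave, so "Priya is a knave" must be False — and it is.
As a knight, Caleb's statement "Caleb and Dana are both knights or both knaves" should be true; it is.
As a knight, Dana's statement "Cara is a knight if and only if I am a knight" should be true; it is.
Ulric is a knight, and the claim "if Ulric is a knight then Hollis is a knave" is indeed true.
Priya (knight): "Hollis or Ulric is a knight" — true. ✓
Cara is a knight, and the claim "Ines is the same type as me" is indeed true.
Ines is a knight; "Hollis is a knave, and Caleb is a knight" is true, as required.

Hollis is a knave, Caleb is a knight, Dana is a knight, Ulric is a knight, Priya is a knight, Cara is a knight, and Ines is a knight.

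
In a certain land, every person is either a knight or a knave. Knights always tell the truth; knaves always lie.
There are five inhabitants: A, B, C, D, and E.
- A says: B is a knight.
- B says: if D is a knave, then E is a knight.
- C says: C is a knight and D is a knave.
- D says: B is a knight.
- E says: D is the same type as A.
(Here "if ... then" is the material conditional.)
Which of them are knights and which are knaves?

Knights: A, B, D, and E. Knaves: C.

A is a knight; "B is a knight" is true, as required.
B is a knight, so "if D is a knave, then E is a knight" must be true — and it is.
Since C is a knave, "C is a knight and D is a knave" needs to be false, which holds.
D (knight): "B is a knight" — true. ✓
E is a knight; "D is the same type as A" is true, as required.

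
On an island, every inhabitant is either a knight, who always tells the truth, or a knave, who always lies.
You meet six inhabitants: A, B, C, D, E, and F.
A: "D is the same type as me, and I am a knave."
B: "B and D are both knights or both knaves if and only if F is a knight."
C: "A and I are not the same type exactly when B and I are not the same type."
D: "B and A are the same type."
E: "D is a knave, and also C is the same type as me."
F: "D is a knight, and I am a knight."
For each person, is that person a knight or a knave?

A is a knave, B is a knave, C is a knight, D is a knight, E is a knave, and F is a knight.

A is a knave, and the claim "D is the same type as me, and I am a knave" is indeed False.
B is a knave; "B and D are both knights or both knaves if and only if F is a knight" is False, as required.
As a knight, C's statement "A and I are not the same type exactly when B and I are not the same type" should be True; it is.
D (knight): "B and A are the same type" — True. ✓
E is a knave, so "D is a knave, and also C is the same type as me" must be False — and it is.
As a knight, F's statement "D is a knight, and I am a knight" should be True; it is.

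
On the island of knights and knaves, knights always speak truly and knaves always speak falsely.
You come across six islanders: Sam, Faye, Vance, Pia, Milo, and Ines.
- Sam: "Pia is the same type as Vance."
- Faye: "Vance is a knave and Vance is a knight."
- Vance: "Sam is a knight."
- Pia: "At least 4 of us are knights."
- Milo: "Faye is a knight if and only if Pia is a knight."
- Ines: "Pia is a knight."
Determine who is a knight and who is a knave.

Sam (knight): "Pia is the same type as Vance" — True. ✓
Faye (knave): "Vance is a knave and Vance is a knight" — false. ✓
Vance is a knight, so "Sam is a knight" must be True — and it is.
Pia (knight): "at least 4 of us are knights" — True. ✓
Milo is a knave, and the claim "Faye is a knight if and only if Pia is a knight" is indeed false.
As a knight, Ines's statement "Pia is a knight" should be True; it is.

Sam is a knight, Faye is a knave, Vance is a knight, Pia is a knight, Milo is a knave, and Ines is a knight.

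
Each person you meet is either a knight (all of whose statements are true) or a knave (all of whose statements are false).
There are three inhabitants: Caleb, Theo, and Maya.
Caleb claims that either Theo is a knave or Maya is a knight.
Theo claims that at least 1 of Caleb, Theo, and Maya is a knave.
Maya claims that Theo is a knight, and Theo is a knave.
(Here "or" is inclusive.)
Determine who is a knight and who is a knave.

Caleb is a knave, so "either Theo is a knave or Maya is a knight" must be False — and it is.
Theo (knight): "at least 1 of Caleb, Theo, and Maya is a knave" — true. ✓
As a knave, Maya's statement "Theo is a knight, and Theo is a knave" should be False; it is.

Caleb is a knave, Theo is a knight, and Maya is a knave.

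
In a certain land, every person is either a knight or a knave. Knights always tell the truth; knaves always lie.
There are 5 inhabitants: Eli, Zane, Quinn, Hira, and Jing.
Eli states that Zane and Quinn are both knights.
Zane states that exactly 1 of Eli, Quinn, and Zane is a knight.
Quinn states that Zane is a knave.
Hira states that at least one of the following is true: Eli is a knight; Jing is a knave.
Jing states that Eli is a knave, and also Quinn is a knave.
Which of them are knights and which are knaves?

Suppose Eli is a knight. Then Eli's statement "Zane and Quinn are both knights" would have to be true. Checking the 16 ways to assign the others, none is consistent with every speaker.
(For instance, with Zane=knight, Quinn=knave, Hira=knave, Jing=knight, Eli's claim "Zane and Quinn are both knights" comes out false where it would need to be true.)
So Eli must be a knave, making "Zane and Quinn are both knights" false. Taking Eli=knave, Zane=knight, Quinn=knave, Hira=knave, Jing=knight, each remaining statement checks out:
  Zane (knight): "exactly 1 of Eli, Quinn, and Zane is a knight" — true. ✓
  Quinn (knave): "Zane is a knave" — false. ✓
  Hira (knave): "at least one of the following is true: Eli is a knight; Jing is a knave" — false. ✓
  Jing (knight): "Eli is a knave, and also Quinn is a knave" — true. ✓
This is the unique consistent assignment.

Eli is a knave, Zane is a knight, Quinn is a knave, Hira is a knave, and Jing is a knight.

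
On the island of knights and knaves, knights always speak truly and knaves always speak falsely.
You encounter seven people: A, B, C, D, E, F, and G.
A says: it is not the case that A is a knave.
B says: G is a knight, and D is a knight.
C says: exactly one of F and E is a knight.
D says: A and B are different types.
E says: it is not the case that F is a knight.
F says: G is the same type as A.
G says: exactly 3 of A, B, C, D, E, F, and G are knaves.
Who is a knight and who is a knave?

A (knave): "it is not the case that A is a knave" — false. ✓
B is a knave, so "G is a knight, and D is a knight" must be false — and it is.
C (knight): "exactly one of F and E is a knight" — True. ✓
Since D is a knave, "A and B are different types" needs to be false, which holds.
E is a knave, and the claim "it is not the case that F is a knight" is indeed false.
As a knight, F's statement "G is the same type as A" should be True; it is.
G (knave): "exactly 3 of A, B, C, D, E, F, and G are knaves" — false. ✓

Knights: C and F. Knaves: A, B, D, E, and G.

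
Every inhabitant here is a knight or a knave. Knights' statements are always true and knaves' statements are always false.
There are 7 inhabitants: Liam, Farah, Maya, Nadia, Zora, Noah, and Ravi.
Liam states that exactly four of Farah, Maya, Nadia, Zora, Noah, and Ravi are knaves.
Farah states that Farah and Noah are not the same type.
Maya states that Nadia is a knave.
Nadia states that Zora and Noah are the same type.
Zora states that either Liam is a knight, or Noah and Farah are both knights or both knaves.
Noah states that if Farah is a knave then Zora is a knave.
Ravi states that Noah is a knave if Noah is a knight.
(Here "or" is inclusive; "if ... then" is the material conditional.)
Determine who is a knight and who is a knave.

Liam is a knave, Farah is a knave, Maya is a knight, Nadia is a knave, Zora is a knight, Noah is a knave, and Ravi is a knight.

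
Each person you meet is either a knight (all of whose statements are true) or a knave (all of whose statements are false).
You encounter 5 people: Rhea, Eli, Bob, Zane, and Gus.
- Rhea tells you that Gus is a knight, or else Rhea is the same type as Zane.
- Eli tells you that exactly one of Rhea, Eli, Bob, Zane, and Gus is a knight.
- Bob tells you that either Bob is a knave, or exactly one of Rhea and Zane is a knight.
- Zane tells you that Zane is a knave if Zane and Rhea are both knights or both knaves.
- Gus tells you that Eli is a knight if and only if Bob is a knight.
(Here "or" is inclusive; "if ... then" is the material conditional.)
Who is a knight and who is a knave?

Since Rhea is a knave, "Gus is a knight, or else Rhea is the same type as Zane" needs to be False, which holds.
As a knave, Eli's statement "exactly one of Rhea, Eli, Bob, Zane, and Gus is a knight" should be False; it is.
Bob is a knight; "either Bob is a knave, or exactly one of Rhea and Zane is a knight" is true, as required.
As a knight, Zane's statement "Zane is a knave if Zane and Rhea are both knights or both knaves" should be true; it is.
As a knave, Gus's statement "Eli is a knight if and only if Bob is a knight" should be False; it is.

Knights: Bob and Zane. Knaves: Rhea, Eli, and Gus.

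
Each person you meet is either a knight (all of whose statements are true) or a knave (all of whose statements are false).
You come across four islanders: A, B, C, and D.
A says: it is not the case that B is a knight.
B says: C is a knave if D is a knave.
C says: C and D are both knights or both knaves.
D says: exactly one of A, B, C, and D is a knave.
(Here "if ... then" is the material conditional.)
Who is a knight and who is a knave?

Suppose A is a knight. Then A's statement "it is not the case that B is a knight" would have to be true. Checking the 8 ways to assign the others, none is consistent with every speaker.
(For instance, with B=knight, C=knight, D=knight, A's claim "it is not the case that B is a knight" comes out false where it would need to be true.)
So A must be a knave, making "it is not the case that B is a knight" false. Taking A=knave, B=knight, C=knight, D=knight, each remaining statement checks out:
  B (knight): "C is a knave if D is a knave" — true. ✓
  C (knight): "C and D are both knights or both knaves" — true. ✓
  D (knight): "exactly one of A, B, C, and D is a knave" — true. ✓
This is the unique consistent assignment.

A is a knave, B is a knight, C is a knight, and D is a knight.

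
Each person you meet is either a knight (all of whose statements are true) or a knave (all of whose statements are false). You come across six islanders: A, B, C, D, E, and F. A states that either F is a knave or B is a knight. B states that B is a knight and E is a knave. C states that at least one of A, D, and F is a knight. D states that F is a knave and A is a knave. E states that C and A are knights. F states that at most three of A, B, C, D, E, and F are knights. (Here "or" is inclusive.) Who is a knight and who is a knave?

A is a knave, so "either F is a knave or B is a knight" must be False — and it is.
B is a knave, and the claim "B is a knight and E is a knave" is indeed False.
C (knight): "at least one of A, D, and F is a knight" — true. ✓
D is a knave; "F is a knave and A is a knave" is False, as required.
As a knave, E's statement "C and A are knights" should be False; it is.
As a knight, F's statement "at most three of A, B, C, D, E, and F are knights" should be true; it is.

A is a knave, B is a knave, C is a knight, D is a knave, E is a knave, and F is a knight.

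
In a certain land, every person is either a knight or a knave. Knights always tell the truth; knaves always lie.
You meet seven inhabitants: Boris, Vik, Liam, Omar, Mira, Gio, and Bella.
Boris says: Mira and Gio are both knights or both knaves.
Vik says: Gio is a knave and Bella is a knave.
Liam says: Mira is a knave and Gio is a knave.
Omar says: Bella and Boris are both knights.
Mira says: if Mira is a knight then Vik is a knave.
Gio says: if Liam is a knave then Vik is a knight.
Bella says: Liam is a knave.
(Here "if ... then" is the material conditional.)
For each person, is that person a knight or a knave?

Boris is a knave, and the claim "Mira and Gio are both knights or both knaves" is indeed False.
Since Vik is a knave, "Gio is a knave and Bella is a knave" needs to be False, which holds.
As a knave, Liam's statement "Mira is a knave and Gio is a knave" should be False; it is.
Omar is a knave, so "Bella and Boris are both knights" must be False — and it is.
Mira (knight): "if Mira is a knight then Vik is a knave" — true. ✓
Gio is a knave, and the claim "if Liam is a knave then Vik is a knight" is indeed False.
Bella (knight): "Liam is a knave" — true. ✓

Boris is a knave, Vik is a knave, Liam is a knave, Omar is a knave, Mira is a knight, Gio is a knave, and Bella is a knight.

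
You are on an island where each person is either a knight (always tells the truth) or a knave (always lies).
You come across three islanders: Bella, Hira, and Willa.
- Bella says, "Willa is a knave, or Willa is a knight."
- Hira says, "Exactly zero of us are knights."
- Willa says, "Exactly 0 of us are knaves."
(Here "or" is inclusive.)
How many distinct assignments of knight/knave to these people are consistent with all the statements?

Consistent assignments:
  Bella=knight, Hira=knave, Willa=knave

1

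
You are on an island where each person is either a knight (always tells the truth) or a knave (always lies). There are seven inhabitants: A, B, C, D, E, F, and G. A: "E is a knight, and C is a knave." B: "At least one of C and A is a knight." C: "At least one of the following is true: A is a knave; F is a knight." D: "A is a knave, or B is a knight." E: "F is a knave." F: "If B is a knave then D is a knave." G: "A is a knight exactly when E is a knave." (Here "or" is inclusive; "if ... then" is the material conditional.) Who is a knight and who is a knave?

A is a knave; "E is a knight, and C is a knave" is False, as required.
Since B is a knight, "at least one of C and A is a knight" needs to be true, which holds.
C (knight): "at least one of the following is true: A is a knave; F is a knight" — true. ✓
Since D is a knight, "A is a knave, or B is a knight" needs to be true, which holds.
As a knave, E's statement "F is a knave" should be False; it is.
F is a knight, so "if B is a knave then D is a knave" must be true — and it is.
G is a knave; "A is a knight exactly when E is a knave" is False, as required.

Knights: B, C, D, and F. Knaves: A, E, and G.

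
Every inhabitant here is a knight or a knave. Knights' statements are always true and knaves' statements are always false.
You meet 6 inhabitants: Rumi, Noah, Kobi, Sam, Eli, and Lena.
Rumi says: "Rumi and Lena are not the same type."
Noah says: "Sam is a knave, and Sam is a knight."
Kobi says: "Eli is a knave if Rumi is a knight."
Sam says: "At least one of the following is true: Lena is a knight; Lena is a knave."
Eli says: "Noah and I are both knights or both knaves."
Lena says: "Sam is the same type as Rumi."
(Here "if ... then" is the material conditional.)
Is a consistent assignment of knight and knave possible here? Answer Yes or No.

No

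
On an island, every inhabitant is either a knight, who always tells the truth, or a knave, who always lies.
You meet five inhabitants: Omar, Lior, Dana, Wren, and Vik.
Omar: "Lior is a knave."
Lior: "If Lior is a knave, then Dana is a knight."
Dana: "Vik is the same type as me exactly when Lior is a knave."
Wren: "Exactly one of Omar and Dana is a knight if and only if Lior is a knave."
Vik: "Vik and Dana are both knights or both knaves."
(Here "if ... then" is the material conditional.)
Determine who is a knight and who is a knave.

Since Omar is a knave, "Lior is a knave" needs to be False, which holds.
Since Lior is a knight, "if Lior is a knave, then Dana is a knight" needs to be true, which holds.
Dana (knight): "Vik is the same type as me exactly when Lior is a knave" — true. ✓
Wren is a knave, so "exactly one of Omar and Dana is a knight if and only if Lior is a knave" must be False — and it is.
Vik is a knave; "Vik and Dana are both knights or both knaves" is False, as required.

Omar is a knave, Lior is a knight, Dana is a knight, Wren is a knave, and Vik is a knave.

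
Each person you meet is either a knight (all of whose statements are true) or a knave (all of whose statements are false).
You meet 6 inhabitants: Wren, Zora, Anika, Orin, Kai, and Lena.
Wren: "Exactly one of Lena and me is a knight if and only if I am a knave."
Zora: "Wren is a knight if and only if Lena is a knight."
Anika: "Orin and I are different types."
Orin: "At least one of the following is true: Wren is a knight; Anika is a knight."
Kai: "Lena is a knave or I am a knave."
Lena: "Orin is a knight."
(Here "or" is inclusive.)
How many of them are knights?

2

The unique consistent assignment is Wren=knave, Zora=knight, Anika=knave, Orin=knave, Kai=knight, Lena=knave.
That has 2 knights.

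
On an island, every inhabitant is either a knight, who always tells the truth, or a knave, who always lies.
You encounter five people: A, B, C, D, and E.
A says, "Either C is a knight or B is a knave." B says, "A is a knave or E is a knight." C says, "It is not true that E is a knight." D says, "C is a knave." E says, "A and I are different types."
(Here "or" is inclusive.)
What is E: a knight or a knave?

Consistent assignments: {A=knave, B=knight, C=knave, D=knight, E=knight}
In every consistent assignment, E is a knight.

E is a knight.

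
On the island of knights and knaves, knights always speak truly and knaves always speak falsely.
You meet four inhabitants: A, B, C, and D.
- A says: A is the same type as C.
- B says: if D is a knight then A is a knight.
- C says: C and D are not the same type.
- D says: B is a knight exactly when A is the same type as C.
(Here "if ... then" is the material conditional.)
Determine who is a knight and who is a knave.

A is a knave; "A is the same type as C" is false, as required.
As a knight, B's statement "if D is a knight then A is a knight" should be true; it is.
C (knight): "C and D are not the same type" — true. ✓
D (knave): "B is a knight exactly when A is the same type as C" — false. ✓

A is a knave, B is a knight, C is a knight, and D is a knave.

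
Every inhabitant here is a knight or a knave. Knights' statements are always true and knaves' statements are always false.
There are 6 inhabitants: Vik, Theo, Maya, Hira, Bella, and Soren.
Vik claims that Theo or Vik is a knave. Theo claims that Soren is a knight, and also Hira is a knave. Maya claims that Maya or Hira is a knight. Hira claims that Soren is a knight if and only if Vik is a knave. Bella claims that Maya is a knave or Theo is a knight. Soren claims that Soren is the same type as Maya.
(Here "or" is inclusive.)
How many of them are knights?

3

The unique consistent assignment is Vik=knight, Theo=knave, Maya=knight, Hira=knight, Bella=knave, Soren=knave.
That has 3 knights.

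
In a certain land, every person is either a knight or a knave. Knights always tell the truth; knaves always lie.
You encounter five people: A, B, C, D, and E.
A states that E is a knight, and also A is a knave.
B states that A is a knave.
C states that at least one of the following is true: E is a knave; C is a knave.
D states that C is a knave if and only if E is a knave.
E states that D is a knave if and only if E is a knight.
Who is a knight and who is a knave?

Knights: B and C. Knaves: A, D, and E.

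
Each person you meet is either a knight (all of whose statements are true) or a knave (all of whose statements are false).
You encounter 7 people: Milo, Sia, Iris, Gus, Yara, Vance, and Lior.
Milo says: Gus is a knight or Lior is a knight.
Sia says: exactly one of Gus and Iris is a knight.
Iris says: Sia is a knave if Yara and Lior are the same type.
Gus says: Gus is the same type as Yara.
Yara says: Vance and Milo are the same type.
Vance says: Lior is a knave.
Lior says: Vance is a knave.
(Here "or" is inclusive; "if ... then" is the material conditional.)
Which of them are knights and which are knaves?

Milo is a knight, Sia is a knave, Iris is a knight, Gus is a knight, Yara is a knight, Vance is a knight, and Lior is a knave.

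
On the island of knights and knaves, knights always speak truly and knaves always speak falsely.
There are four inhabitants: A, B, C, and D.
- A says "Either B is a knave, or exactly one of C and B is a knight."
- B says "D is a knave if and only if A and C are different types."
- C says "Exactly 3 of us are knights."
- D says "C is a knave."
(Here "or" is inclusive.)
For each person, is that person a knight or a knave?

A is a knight, B is a knave, C is a knave, and D is a knight.

Suppose A is a knave. Then A's statement "either B is a knave, or exactly one of C and B is a knight" would have to be false. Checking the 8 ways to assign the others, none is consistent with every speaker.
(For instance, with B=knave, C=knave, D=knight, A's claim "either B is a knave, or exactly one of C and B is a knight" comes out true where it would need to be false.)
So A must be a knight, making "either B is a knave, or exactly one of C and B is a knight" true. Taking A=knight, B=knave, C=knave, D=knight, each remaining statement checks out:
  B (knave): "D is a knave if and only if A and C are different types" — false. ✓
  C (knave): "exactly 3 of us are knights" — false. ✓
  D (knight): "C is a knave" — true. ✓
This is the unique consistent assignment.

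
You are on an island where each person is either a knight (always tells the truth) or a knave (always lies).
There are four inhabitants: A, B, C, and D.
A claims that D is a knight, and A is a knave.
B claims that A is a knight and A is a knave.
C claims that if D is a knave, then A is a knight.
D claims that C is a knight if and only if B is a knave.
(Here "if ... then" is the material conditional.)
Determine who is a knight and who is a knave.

Suppose A is a knight. Then A's statement "D is a knight, and A is a knave" would have to be true. Checking the 8 ways to assign the others, none is consistent with every speaker.
(For instance, with B=knave, C=knave, D=knave, A's claim "D is a knight, and A is a knave" comes out false where it would need to be true.)
So A must be a knave, making "D is a knight, and A is a knave" false. Taking A=knave, B=knave, C=knave, D=knave, each remaining statement checks out:
  B (knave): "A is a knight and A is a knave" — false. ✓
  C (knave): "if D is a knave, then A is a knight" — false. ✓
  D (knave): "C is a knight if and only if B is a knave" — false. ✓
This is the unique consistent assignment.

Knights: none. Knaves: A, B, C, and D.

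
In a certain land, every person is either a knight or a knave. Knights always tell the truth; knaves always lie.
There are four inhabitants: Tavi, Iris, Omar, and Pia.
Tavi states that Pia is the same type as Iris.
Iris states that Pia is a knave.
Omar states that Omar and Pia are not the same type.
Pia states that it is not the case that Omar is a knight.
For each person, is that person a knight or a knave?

Knights: Iris and Omar. Knaves: Tavi and Pia.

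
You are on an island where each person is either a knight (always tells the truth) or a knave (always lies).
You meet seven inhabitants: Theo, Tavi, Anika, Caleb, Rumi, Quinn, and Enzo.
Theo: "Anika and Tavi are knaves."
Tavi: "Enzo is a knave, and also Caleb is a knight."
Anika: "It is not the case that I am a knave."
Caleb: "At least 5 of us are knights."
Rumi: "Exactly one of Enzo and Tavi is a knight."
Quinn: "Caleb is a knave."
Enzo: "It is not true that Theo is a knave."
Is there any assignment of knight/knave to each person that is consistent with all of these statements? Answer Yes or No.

Yes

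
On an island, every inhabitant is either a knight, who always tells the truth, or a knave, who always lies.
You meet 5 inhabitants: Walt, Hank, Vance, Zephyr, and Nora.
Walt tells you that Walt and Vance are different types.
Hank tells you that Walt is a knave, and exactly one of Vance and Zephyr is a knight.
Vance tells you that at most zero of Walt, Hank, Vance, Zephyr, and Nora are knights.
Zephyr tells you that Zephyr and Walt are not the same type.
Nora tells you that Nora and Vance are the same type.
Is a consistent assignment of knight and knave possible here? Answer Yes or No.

No

Checking all 32 assignments, each has at least one speaker whose statement's truth value contradicts their type.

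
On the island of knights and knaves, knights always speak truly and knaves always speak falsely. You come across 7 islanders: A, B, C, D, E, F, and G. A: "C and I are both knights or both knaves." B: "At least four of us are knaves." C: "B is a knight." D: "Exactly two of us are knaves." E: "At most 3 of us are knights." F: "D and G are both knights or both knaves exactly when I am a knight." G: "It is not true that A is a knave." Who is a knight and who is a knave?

A (knave): "C and I are both knights or both knaves" — False. ✓
B (knight): "at least four of us are knaves" — true. ✓
As a knight, C's statement "B is a knight" should be true; it is.
As a knave, D's statement "exactly two of us are knaves" should be False; it is.
E is a knight, and the claim "at most 3 of us are knights" is indeed true.
As a knave, F's statement "D and G are both knights or both knaves exactly when I am a knight" should be False; it is.
Since G is a knave, "it is not true that A is a knave" needs to be False, which holds.

A is a knave, B is a knight, C is a knight, D is a knave, E is a knight, F is a knave, and G is a knave.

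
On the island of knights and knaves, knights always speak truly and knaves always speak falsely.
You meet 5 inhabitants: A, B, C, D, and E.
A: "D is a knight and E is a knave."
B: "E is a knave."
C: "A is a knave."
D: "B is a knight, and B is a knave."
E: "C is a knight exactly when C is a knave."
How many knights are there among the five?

2

The unique consistent assignment is A=knave, B=knight, C=knight, D=knave, E=knave.
That has 2 knights.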